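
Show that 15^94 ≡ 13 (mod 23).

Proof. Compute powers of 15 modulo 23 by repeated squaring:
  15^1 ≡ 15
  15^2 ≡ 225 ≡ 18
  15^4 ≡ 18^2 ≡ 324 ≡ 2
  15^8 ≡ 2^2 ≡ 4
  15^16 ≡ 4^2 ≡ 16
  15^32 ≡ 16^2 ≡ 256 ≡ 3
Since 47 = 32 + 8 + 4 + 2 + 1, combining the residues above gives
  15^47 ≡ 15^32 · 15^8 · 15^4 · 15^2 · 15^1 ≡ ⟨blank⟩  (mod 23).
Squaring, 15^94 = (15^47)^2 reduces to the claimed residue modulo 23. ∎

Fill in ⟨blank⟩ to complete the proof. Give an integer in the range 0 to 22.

Multiply the listed residues: 3 · 4 · 2 · 18 · 15 = 12 → 24 → 432 → 6480.
Reducing modulo 23: 6480 = 281·23 + 17, so 15^47 ≡ 17.

17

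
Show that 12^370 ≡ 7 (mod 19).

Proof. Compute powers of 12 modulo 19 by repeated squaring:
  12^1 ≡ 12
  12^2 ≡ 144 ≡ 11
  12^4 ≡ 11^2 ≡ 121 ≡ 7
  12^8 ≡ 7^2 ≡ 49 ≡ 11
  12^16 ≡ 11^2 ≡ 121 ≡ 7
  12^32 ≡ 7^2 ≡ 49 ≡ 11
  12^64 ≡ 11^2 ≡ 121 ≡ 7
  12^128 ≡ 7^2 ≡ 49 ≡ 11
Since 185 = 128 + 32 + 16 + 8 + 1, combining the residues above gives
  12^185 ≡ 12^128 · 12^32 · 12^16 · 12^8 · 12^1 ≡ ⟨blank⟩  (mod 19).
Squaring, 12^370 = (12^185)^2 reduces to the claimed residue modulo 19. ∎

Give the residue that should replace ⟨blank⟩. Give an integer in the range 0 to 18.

12^128 · 12^32 · 12^16 · 12^8 · 12^1 ≡ 11 · 11 · 7 · 11 · 12 = 111804.
111804 mod 19 = 8, so 12^185 ≡ 8 (mod 19).

8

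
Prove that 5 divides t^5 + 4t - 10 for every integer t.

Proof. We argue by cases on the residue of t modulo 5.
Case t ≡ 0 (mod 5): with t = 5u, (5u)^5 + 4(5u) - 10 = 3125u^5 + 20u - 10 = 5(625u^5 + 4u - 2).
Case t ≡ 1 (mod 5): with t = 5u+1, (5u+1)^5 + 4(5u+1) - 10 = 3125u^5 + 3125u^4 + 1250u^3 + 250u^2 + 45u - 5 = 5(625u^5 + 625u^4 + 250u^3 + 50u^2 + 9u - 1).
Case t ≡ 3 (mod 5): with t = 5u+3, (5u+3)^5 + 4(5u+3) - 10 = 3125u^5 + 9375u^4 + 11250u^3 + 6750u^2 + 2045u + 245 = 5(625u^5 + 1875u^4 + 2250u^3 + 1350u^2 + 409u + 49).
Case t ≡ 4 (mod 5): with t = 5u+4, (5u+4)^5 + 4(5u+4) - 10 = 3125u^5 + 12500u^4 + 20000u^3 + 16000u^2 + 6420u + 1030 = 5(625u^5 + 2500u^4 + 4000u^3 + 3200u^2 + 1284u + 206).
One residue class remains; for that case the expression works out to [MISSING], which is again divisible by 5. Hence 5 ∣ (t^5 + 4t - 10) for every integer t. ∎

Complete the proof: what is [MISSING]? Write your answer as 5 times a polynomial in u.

Only t ≡ 2 (mod 5) is unaccounted for. Put t = 5u+2:
(5u+2)^5 + 4(5u+2) - 10 expands to 3125u^5 + 6250u^4 + 5000u^3 + 2000u^2 + 420u + 30,
and factoring out 5 leaves 5(625u^5 + 1250u^4 + 1000u^3 + 400u^2 + 84u + 6).

5(625u^5 + 1250u^4 + 1000u^3 + 400u^2 + 84u + 6)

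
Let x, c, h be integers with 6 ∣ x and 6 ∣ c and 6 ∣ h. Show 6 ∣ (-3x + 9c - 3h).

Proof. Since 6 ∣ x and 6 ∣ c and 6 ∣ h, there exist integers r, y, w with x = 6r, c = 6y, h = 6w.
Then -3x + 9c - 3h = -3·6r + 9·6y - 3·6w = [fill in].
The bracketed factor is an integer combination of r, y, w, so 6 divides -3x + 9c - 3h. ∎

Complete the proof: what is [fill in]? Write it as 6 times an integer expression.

Pull the common 6 out of every term: -3·6r + 9·6y - 3·6w = 6(-3r - 3w + 9y).
-3r - 3w + 9y is an integer, which exhibits the divisibility.

6(-3r - 3w + 9y)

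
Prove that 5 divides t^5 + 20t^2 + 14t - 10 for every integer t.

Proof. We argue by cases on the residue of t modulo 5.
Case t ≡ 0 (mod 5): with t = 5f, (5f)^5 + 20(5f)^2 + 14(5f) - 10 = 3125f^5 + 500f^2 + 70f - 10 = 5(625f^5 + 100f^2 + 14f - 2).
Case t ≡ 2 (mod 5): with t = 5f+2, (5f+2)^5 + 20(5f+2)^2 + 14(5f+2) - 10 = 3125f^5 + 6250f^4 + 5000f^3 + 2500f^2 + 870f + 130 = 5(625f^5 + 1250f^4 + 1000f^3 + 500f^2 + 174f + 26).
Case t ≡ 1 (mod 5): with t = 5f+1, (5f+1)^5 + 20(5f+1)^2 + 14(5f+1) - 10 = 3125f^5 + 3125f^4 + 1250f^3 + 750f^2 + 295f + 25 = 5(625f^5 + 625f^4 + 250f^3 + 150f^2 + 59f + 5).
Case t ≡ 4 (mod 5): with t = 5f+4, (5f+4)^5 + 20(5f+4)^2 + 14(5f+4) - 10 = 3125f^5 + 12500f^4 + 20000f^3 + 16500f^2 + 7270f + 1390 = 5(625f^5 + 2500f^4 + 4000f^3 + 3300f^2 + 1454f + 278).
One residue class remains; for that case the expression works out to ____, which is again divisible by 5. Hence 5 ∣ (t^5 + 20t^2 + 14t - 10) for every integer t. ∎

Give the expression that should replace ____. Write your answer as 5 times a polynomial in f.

Only t ≡ 3 (mod 5) is unaccounted for. Put t = 5f+3:
(5f+3)^5 + 20(5f+3)^2 + 14(5f+3) - 10 expands to 3125f^5 + 9375f^4 + 11250f^3 + 7250f^2 + 2695f + 455,
and factoring out 5 leaves 5(625f^5 + 1875f^4 + 2250f^3 + 1450f^2 + 539f + 91).

5(625f^5 + 1875f^4 + 2250f^3 + 1450f^2 + 539f + 91)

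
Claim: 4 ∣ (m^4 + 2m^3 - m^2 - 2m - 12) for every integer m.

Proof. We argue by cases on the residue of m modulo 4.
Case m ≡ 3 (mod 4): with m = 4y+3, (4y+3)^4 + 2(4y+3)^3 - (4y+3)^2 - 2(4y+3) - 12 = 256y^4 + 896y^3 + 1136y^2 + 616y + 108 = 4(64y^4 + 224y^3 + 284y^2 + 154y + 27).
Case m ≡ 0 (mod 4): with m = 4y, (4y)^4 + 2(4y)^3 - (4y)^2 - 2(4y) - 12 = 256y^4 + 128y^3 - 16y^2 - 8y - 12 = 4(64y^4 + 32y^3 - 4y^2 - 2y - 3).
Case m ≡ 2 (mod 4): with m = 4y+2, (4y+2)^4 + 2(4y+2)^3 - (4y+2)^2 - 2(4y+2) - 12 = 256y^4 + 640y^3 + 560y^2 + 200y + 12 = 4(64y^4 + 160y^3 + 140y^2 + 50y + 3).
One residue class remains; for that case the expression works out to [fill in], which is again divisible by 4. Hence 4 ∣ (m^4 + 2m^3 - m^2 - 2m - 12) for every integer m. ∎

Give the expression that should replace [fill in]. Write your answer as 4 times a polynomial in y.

The residues treated are {3, 0, 2}, so the missing case is m ≡ 1 (mod 4); write m = 4y+1.
Then (4y+1)^4 + 2(4y+1)^3 - (4y+1)^2 - 2(4y+1) - 12 = 256y^4 + 384y^3 + 176y^2 + 24y - 12 = 4(64y^4 + 96y^3 + 44y^2 + 6y - 3).

4(64y^4 + 96y^3 + 44y^2 + 6y - 3)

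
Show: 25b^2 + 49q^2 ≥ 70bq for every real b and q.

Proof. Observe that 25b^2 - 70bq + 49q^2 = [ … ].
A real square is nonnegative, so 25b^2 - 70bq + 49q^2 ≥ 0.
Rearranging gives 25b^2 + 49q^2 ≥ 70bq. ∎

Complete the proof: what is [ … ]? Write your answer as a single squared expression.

The leading and trailing coefficients are 5^2 and 7^2, and 70 = 2·5·7, so the trinomial is (5b - 7q)^2.
Hence 25b^2 - 70bq + 49q^2 ≥ 0.

(5b - 7q)^2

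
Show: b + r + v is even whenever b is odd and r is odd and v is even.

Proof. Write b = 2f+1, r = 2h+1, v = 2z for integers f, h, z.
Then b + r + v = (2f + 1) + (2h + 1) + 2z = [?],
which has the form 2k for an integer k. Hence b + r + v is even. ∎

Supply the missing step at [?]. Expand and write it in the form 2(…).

Expanding: (2f + 1) + (2h + 1) + 2z = 2f + 2h + 2z + 2.
Every term is even; pulling out the factor of 2 gives 2(f + h + z + 1).

2(f + h + z + 1)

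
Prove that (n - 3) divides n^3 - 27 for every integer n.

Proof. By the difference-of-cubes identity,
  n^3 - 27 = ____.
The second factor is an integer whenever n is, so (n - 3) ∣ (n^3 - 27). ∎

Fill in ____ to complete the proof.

a^3 - b^3 = (a - b)(a^2 + ab + b^2). With a = n, b = 3:
n^3 - 27 = (n - 3)(n^2 + 3n + 9).

(n - 3)(n^2 + 3n + 9)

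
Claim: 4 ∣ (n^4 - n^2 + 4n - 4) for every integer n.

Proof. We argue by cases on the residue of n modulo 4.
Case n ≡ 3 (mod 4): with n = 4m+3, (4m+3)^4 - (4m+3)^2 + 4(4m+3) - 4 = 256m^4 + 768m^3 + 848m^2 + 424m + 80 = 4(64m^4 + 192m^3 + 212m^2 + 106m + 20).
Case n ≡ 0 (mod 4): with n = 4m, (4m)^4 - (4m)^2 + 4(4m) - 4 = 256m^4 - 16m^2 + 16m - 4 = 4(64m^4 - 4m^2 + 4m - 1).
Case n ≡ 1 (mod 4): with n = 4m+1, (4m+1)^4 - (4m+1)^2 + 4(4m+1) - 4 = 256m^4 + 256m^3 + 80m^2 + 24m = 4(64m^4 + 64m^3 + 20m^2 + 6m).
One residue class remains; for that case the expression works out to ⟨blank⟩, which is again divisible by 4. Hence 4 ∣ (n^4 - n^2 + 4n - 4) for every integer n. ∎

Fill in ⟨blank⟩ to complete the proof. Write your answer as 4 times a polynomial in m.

Only n ≡ 2 (mod 4) is unaccounted for. Put n = 4m+2:
(4m+2)^4 - (4m+2)^2 + 4(4m+2) - 4 expands to 256m^4 + 512m^3 + 368m^2 + 128m + 16,
and factoring out 4 leaves 4(64m^4 + 128m^3 + 92m^2 + 32m + 4).

4(64m^4 + 128m^3 + 92m^2 + 32m + 4)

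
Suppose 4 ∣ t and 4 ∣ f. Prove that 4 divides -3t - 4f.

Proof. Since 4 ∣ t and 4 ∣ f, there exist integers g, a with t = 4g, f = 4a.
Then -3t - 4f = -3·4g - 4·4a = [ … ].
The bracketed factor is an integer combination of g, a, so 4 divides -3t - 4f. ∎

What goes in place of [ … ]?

4(-4a - 3g)

Each term has a factor of 4: -3·4g - 4·4a = 4·(-4a - 3g).
Since -4a - 3g is an integer, 4 ∣ (-3t - 4f).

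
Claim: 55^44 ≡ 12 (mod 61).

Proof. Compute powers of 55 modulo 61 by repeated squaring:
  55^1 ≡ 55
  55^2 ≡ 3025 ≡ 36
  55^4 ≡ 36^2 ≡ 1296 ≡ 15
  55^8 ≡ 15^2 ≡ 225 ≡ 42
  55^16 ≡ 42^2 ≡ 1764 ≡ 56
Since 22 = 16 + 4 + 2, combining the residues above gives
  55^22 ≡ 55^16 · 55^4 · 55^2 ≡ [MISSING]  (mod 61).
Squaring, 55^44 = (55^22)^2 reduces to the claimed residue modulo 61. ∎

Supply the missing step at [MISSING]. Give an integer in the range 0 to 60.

45

Multiply the listed residues: 56 · 15 · 36 = 840 → 30240.
Reducing modulo 61: 30240 = 495·61 + 45, so 55^22 ≡ 45.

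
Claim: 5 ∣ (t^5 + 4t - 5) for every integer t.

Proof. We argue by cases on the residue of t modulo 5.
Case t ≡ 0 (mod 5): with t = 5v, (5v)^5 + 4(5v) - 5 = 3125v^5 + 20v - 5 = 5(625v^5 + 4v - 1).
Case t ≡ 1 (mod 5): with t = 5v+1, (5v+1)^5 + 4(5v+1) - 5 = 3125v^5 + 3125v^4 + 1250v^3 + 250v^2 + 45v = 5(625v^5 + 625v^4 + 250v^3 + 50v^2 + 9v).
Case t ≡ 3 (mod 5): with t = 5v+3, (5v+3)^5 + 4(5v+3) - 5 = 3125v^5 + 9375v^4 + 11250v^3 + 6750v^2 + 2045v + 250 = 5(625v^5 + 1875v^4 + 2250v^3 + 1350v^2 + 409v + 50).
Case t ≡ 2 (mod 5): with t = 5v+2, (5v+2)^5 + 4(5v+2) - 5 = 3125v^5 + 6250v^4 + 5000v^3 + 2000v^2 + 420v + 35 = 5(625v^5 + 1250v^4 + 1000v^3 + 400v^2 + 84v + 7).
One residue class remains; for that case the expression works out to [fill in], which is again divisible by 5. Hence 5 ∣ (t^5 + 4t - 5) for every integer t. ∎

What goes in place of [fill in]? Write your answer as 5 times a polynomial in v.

Only t ≡ 4 (mod 5) is unaccounted for. Put t = 5v+4:
(5v+4)^5 + 4(5v+4) - 5 expands to 3125v^5 + 12500v^4 + 20000v^3 + 16000v^2 + 6420v + 1035,
and factoring out 5 leaves 5(625v^5 + 2500v^4 + 4000v^3 + 3200v^2 + 1284v + 207).

5(625v^5 + 2500v^4 + 4000v^3 + 3200v^2 + 1284v + 207)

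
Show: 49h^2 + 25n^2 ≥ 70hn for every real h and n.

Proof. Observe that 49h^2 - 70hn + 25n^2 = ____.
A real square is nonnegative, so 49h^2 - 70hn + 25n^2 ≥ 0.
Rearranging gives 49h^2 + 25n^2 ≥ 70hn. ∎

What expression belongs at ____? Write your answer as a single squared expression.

(7h - 5n)^2

49h^2 - 70hn + 25n^2 is a perfect-square trinomial: the outer terms are (7h)^2 and (5n)^2, and the cross term is -2·7h·5n.
So 49h^2 - 70hn + 25n^2 = (7h - 5n)^2 ≥ 0.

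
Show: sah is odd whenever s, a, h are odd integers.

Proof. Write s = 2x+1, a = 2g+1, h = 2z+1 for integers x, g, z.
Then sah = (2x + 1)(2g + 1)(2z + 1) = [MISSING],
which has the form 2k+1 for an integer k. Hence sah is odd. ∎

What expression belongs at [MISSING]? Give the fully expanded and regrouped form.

2(4gxz + 2gx + 2gz + g + 2xz + x + z) + 1

(2x + 1)(2g + 1)(2z + 1) = 8gxz + 4gx + 4gz + 2g + 4xz + 2x + 2z + 1
= 2(4gxz + 2gx + 2gz + g + 2xz + x + z) + 1.
Since 4gxz + 2gx + 2gz + g + 2xz + x + z is an integer, the product is of the form 2k+1 for an integer k.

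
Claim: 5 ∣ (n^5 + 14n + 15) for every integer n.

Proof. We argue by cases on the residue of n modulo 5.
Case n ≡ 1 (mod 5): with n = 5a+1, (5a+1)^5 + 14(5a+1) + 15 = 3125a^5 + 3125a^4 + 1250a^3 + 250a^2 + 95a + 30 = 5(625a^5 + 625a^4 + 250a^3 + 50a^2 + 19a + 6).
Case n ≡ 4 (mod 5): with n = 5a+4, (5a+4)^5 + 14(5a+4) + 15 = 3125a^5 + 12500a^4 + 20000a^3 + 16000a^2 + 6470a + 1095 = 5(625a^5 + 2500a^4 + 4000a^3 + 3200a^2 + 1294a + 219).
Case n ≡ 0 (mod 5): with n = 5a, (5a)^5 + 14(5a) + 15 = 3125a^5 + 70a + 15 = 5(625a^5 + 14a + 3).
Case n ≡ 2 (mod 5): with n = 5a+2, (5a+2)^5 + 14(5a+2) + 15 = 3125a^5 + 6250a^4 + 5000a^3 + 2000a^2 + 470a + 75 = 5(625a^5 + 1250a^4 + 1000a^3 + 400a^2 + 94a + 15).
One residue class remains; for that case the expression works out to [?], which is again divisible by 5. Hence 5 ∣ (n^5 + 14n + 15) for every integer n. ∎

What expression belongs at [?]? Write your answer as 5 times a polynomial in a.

5(625a^5 + 1875a^4 + 2250a^3 + 1350a^2 + 419a + 60)

Only n ≡ 3 (mod 5) is unaccounted for. Put n = 5a+3:
(5a+3)^5 + 14(5a+3) + 15 expands to 3125a^5 + 9375a^4 + 11250a^3 + 6750a^2 + 2095a + 300,
and factoring out 5 leaves 5(625a^5 + 1875a^4 + 2250a^3 + 1350a^2 + 419a + 60).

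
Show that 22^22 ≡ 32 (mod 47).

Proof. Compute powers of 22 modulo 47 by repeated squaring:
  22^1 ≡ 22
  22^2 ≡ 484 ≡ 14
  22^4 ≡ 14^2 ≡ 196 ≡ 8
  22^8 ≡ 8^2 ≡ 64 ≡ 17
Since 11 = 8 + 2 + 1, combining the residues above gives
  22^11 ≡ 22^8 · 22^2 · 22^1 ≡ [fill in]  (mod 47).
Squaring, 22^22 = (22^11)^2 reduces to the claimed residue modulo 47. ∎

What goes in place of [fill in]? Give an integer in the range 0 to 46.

Multiply the listed residues: 17 · 14 · 22 = 238 → 5236.
Reducing modulo 47: 5236 = 111·47 + 19, so 22^11 ≡ 19.

19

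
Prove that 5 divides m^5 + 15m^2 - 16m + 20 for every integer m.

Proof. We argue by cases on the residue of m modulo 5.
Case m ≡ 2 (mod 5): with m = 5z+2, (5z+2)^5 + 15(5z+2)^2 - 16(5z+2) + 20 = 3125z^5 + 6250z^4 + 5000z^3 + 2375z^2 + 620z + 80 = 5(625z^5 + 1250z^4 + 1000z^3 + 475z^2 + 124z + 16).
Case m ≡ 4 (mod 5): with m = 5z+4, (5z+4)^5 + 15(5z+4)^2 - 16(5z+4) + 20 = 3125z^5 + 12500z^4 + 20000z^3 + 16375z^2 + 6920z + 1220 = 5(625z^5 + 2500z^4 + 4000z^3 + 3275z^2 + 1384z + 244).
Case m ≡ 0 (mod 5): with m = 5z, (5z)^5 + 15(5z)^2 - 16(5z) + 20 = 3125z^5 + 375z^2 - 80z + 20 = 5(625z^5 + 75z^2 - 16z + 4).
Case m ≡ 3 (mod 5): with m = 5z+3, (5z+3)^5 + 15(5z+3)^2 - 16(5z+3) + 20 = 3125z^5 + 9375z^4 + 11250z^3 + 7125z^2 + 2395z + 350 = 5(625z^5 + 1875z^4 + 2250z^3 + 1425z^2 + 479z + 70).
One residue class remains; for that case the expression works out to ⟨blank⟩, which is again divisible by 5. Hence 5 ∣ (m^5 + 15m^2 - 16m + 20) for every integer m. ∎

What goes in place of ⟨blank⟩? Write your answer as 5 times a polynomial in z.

5(625z^5 + 625z^4 + 250z^3 + 125z^2 + 19z + 4)

Only m ≡ 1 (mod 5) is unaccounted for. Put m = 5z+1:
(5z+1)^5 + 15(5z+1)^2 - 16(5z+1) + 20 expands to 3125z^5 + 3125z^4 + 1250z^3 + 625z^2 + 95z + 20,
and factoring out 5 leaves 5(625z^5 + 625z^4 + 250z^3 + 125z^2 + 19z + 4).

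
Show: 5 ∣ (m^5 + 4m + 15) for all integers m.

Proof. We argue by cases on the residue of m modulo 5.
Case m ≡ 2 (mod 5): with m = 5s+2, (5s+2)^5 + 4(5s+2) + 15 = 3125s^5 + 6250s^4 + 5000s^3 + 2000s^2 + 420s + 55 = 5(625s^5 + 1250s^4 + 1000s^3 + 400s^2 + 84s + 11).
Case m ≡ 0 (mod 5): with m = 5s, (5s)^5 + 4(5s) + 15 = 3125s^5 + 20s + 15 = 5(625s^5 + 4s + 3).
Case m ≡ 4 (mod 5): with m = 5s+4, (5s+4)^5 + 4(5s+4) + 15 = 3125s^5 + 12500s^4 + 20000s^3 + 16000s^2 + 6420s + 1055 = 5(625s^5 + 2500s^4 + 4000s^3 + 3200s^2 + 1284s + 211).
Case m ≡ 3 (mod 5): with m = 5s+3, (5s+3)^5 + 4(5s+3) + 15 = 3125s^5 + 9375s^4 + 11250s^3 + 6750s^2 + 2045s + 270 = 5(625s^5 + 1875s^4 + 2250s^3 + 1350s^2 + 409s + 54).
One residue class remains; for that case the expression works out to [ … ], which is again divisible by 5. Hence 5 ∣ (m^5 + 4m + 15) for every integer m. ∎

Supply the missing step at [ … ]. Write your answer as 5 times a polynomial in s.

Only m ≡ 1 (mod 5) is unaccounted for. Put m = 5s+1:
(5s+1)^5 + 4(5s+1) + 15 expands to 3125s^5 + 3125s^4 + 1250s^3 + 250s^2 + 45s + 20,
and factoring out 5 leaves 5(625s^5 + 625s^4 + 250s^3 + 50s^2 + 9s + 4).

5(625s^5 + 625s^4 + 250s^3 + 50s^2 + 9s + 4)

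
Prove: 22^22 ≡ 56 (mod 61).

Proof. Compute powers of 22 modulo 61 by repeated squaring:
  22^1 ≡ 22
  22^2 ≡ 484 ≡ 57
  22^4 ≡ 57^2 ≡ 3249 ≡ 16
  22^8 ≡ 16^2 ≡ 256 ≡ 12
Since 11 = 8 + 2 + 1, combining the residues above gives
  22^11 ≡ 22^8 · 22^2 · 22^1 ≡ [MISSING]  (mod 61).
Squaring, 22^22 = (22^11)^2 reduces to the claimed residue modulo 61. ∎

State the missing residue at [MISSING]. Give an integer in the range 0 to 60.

22^8 · 22^2 · 22^1 ≡ 12 · 57 · 22 = 15048.
15048 mod 61 = 42, so 22^11 ≡ 42 (mod 61).

42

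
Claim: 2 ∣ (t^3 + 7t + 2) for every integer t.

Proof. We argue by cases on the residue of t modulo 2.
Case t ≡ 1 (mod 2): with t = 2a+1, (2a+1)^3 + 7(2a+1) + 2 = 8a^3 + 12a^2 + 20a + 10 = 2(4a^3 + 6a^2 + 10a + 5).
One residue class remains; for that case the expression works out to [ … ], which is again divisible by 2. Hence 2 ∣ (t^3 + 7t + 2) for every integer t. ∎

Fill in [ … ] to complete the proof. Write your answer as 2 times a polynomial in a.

2(4a^3 + 7a + 1)

Only t ≡ 0 (mod 2) is unaccounted for. Put t = 2a:
(2a)^3 + 7(2a) + 2 expands to 8a^3 + 14a + 2,
and factoring out 2 leaves 2(4a^3 + 7a + 1).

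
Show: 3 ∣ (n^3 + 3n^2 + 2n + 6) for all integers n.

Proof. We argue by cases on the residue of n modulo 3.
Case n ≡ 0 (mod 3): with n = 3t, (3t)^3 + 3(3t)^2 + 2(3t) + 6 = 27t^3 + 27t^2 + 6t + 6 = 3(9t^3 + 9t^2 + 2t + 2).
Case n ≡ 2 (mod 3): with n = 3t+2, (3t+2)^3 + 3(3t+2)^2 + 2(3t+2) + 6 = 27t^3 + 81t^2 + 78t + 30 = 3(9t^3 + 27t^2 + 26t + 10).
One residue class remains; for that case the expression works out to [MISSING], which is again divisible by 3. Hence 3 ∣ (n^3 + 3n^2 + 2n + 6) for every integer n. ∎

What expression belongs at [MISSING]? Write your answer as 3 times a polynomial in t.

3(9t^3 + 18t^2 + 11t + 4)

The residues treated are {0, 2}, so the missing case is n ≡ 1 (mod 3); write n = 3t+1.
Then (3t+1)^3 + 3(3t+1)^2 + 2(3t+1) + 6 = 27t^3 + 54t^2 + 33t + 12 = 3(9t^3 + 18t^2 + 11t + 4).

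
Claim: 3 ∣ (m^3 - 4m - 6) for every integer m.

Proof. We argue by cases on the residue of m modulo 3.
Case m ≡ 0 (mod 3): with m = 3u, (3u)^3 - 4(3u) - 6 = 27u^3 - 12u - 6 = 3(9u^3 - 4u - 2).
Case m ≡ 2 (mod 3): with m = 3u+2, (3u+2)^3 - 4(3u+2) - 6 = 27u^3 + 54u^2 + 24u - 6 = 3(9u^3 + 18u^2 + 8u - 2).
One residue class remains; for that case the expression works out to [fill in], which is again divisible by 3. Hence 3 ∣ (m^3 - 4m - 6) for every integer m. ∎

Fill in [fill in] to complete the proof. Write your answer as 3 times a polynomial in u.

3(9u^3 + 9u^2 - u - 3)

The residues treated are {0, 2}, so the missing case is m ≡ 1 (mod 3); write m = 3u+1.
Then (3u+1)^3 - 4(3u+1) - 6 = 27u^3 + 27u^2 - 3u - 9 = 3(9u^3 + 9u^2 - u - 3).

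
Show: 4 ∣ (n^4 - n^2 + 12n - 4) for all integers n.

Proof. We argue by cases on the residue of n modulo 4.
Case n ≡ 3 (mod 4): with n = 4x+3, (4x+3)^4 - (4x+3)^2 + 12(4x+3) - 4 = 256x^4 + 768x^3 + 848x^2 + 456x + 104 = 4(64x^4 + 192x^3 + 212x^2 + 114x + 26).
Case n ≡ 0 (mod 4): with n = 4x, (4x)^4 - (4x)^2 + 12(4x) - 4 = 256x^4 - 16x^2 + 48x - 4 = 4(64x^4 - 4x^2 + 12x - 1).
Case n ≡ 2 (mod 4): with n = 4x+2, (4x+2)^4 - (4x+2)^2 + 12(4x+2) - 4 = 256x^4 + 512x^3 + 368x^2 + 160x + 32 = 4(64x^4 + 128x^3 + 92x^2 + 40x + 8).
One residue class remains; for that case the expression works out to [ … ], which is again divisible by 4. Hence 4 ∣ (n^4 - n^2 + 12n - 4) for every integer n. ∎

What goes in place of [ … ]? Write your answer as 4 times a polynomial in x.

Only n ≡ 1 (mod 4) is unaccounted for. Put n = 4x+1:
(4x+1)^4 - (4x+1)^2 + 12(4x+1) - 4 expands to 256x^4 + 256x^3 + 80x^2 + 56x + 8,
and factoring out 4 leaves 4(64x^4 + 64x^3 + 20x^2 + 14x + 2).

4(64x^4 + 64x^3 + 20x^2 + 14x + 2)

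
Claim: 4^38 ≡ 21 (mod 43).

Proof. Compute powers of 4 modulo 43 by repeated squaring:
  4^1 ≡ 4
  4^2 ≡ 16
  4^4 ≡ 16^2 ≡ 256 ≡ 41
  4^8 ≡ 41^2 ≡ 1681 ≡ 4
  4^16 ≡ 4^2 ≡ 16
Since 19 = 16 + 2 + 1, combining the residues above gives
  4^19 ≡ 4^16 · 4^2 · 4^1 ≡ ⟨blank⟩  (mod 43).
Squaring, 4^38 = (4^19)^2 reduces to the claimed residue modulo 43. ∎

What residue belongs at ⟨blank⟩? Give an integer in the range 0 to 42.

35

4^16 · 4^2 · 4^1 ≡ 16 · 16 · 4 = 1024.
1024 mod 43 = 35, so 4^19 ≡ 35 (mod 43).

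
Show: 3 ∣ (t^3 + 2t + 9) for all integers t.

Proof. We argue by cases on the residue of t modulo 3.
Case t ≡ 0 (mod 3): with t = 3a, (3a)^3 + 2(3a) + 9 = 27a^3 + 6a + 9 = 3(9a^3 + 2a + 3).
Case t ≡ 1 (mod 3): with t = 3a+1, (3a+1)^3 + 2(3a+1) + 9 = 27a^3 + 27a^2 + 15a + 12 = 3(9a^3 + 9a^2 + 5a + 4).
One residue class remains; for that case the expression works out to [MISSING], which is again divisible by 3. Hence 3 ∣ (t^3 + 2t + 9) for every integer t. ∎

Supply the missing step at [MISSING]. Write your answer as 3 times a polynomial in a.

3(9a^3 + 18a^2 + 14a + 7)

Only t ≡ 2 (mod 3) is unaccounted for. Put t = 3a+2:
(3a+2)^3 + 2(3a+2) + 9 expands to 27a^3 + 54a^2 + 42a + 21,
and factoring out 3 leaves 3(9a^3 + 18a^2 + 14a + 7).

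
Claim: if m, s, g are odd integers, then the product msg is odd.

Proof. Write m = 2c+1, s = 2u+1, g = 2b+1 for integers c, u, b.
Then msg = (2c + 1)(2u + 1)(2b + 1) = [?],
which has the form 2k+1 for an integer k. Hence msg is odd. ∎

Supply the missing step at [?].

2(4bcu + 2bc + 2bu + b + 2cu + c + u) + 1

Expanding: (2c + 1)(2u + 1)(2b + 1) = 8bcu + 4bc + 4bu + 2b + 4cu + 2c + 2u + 1.
Every term except the constant is even, so this is 2(4bcu + 2bc + 2bu + b + 2cu + c + u) + 1,
and 4bcu + 2bc + 2bu + b + 2cu + c + u ∈ ℤ gives the required form.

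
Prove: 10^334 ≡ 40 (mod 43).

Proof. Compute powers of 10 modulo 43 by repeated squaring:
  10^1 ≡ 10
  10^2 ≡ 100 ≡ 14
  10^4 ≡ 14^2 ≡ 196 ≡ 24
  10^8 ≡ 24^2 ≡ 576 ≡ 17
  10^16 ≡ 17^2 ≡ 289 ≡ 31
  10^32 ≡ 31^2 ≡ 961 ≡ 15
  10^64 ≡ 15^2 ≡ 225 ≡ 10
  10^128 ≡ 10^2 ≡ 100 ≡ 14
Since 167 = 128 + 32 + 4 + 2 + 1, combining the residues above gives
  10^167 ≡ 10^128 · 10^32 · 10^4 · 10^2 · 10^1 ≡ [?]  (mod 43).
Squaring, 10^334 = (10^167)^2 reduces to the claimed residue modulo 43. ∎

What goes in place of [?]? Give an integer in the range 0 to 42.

10^128 · 10^32 · 10^4 · 10^2 · 10^1 ≡ 14 · 15 · 24 · 14 · 10 = 705600.
705600 mod 43 = 13, so 10^167 ≡ 13 (mod 43).

13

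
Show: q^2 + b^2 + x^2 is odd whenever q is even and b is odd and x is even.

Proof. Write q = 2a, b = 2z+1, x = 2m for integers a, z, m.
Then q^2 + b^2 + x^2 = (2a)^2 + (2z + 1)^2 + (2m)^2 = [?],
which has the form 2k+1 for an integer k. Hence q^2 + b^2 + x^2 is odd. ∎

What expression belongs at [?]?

(2a)^2 + (2z + 1)^2 + (2m)^2 = 4a^2 + 4m^2 + 4z^2 + 4z + 1
= 2(2a^2 + 2m^2 + 2z^2 + 2z) + 1.
Since 2a^2 + 2m^2 + 2z^2 + 2z is an integer, the sum of squares is of the form 2k+1 for an integer k.

2(2a^2 + 2m^2 + 2z^2 + 2z) + 1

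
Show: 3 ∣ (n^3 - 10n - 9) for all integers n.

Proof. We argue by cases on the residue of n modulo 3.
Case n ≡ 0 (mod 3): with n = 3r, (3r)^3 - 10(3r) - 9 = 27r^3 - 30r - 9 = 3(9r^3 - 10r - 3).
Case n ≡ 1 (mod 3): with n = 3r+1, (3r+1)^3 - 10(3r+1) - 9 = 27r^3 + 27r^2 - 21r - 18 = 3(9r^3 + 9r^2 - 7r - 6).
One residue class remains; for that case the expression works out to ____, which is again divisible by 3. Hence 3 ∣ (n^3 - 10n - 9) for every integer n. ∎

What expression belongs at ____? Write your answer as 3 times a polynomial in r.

Only n ≡ 2 (mod 3) is unaccounted for. Put n = 3r+2:
(3r+2)^3 - 10(3r+2) - 9 expands to 27r^3 + 54r^2 + 6r - 21,
and factoring out 3 leaves 3(9r^3 + 18r^2 + 2r - 7).

3(9r^3 + 18r^2 + 2r - 7)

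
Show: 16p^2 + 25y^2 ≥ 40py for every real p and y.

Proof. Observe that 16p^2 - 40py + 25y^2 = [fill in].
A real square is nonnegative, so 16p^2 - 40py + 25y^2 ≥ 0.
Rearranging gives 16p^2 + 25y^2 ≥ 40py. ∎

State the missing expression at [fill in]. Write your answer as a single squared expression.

The leading and trailing coefficients are 4^2 and 5^2, and 40 = 2·4·5, so the trinomial is (4p - 5y)^2.
Hence 16p^2 - 40py + 25y^2 ≥ 0.

(4p - 5y)^2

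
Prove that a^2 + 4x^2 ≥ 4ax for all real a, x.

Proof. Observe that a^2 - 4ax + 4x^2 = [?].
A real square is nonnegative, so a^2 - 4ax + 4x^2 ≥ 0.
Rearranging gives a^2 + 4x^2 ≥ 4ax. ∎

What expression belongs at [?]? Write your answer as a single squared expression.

(a - 2x)^2

The leading and trailing coefficients are 1^2 and 2^2, and 4 = 2·1·2, so the trinomial is (a - 2x)^2.
Hence a^2 - 4ax + 4x^2 ≥ 0.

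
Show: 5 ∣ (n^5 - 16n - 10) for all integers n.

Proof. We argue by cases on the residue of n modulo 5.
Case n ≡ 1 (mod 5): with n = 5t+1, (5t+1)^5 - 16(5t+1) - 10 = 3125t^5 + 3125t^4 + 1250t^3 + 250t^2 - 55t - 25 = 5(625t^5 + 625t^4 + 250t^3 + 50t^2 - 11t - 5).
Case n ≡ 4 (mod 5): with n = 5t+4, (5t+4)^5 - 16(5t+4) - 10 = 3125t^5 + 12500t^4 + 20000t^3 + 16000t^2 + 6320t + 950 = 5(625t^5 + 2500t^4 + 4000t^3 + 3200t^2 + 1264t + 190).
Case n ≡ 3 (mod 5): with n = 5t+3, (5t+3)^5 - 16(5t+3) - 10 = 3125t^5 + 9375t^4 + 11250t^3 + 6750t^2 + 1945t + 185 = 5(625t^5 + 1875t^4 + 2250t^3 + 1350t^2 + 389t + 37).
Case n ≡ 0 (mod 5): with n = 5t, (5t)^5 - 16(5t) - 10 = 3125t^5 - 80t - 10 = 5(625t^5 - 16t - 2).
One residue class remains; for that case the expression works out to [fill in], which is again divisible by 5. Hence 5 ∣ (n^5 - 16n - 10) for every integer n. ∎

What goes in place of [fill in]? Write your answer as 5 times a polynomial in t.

Only n ≡ 2 (mod 5) is unaccounted for. Put n = 5t+2:
(5t+2)^5 - 16(5t+2) - 10 expands to 3125t^5 + 6250t^4 + 5000t^3 + 2000t^2 + 320t - 10,
and factoring out 5 leaves 5(625t^5 + 1250t^4 + 1000t^3 + 400t^2 + 64t - 2).

5(625t^5 + 1250t^4 + 1000t^3 + 400t^2 + 64t - 2)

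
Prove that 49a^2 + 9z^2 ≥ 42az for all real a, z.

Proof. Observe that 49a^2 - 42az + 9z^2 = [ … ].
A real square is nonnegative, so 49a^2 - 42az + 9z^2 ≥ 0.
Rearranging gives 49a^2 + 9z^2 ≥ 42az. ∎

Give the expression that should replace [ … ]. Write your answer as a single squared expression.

(7a - 3z)^2

49a^2 - 42az + 9z^2 is a perfect-square trinomial: the outer terms are (7a)^2 and (3z)^2, and the cross term is -2·7a·3z.
So 49a^2 - 42az + 9z^2 = (7a - 3z)^2 ≥ 0.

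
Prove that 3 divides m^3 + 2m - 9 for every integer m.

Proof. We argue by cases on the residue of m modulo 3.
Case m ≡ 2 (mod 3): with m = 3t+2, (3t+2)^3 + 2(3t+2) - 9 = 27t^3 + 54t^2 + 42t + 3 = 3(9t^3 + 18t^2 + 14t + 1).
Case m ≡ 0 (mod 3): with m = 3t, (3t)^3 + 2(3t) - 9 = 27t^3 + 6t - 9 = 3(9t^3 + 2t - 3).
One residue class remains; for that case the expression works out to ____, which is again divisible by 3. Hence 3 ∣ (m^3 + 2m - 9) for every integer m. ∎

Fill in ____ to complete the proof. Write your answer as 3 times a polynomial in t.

The residues treated are {2, 0}, so the missing case is m ≡ 1 (mod 3); write m = 3t+1.
Then (3t+1)^3 + 2(3t+1) - 9 = 27t^3 + 27t^2 + 15t - 6 = 3(9t^3 + 9t^2 + 5t - 2).

3(9t^3 + 9t^2 + 5t - 2)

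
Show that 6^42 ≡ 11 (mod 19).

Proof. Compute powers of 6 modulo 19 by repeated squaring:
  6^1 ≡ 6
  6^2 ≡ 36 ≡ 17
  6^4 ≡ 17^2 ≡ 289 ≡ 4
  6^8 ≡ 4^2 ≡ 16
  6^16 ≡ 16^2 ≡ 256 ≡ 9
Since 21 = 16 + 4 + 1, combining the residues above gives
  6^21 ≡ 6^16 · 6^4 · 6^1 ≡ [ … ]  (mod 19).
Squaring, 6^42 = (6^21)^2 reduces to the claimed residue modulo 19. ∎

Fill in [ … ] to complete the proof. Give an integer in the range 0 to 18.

7

Multiply the listed residues: 9 · 4 · 6 = 36 → 216.
Reducing modulo 19: 216 = 11·19 + 7, so 6^21 ≡ 7.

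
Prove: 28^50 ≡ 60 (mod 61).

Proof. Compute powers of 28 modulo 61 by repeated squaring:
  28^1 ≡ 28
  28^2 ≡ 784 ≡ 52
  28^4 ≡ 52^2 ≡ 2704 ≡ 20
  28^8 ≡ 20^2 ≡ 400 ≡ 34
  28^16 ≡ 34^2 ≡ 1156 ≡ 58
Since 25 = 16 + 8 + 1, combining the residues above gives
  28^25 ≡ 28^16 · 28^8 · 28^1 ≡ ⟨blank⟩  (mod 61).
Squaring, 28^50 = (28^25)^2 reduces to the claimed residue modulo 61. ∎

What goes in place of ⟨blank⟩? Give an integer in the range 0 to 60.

11

Multiply the listed residues: 58 · 34 · 28 = 1972 → 55216.
Reducing modulo 61: 55216 = 905·61 + 11, so 28^25 ≡ 11.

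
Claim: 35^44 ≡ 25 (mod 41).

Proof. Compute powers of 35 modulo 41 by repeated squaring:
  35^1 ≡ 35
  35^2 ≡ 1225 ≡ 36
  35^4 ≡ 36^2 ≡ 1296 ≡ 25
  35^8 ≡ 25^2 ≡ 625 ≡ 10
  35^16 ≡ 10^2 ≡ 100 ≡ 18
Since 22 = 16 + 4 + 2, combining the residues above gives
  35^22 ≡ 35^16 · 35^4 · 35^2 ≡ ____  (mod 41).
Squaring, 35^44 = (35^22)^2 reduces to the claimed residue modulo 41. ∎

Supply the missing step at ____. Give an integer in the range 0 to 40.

Multiply the listed residues: 18 · 25 · 36 = 450 → 16200.
Reducing modulo 41: 16200 = 395·41 + 5, so 35^22 ≡ 5.

5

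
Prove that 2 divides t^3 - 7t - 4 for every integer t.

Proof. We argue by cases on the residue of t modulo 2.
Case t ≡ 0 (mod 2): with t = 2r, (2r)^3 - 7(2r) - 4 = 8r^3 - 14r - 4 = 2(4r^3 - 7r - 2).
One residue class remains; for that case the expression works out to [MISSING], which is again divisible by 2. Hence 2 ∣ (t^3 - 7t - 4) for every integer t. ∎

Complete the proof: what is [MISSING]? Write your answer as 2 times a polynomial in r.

2(4r^3 + 6r^2 - 4r - 5)

Only t ≡ 1 (mod 2) is unaccounted for. Put t = 2r+1:
(2r+1)^3 - 7(2r+1) - 4 expands to 8r^3 + 12r^2 - 8r - 10,
and factoring out 2 leaves 2(4r^3 + 6r^2 - 4r - 5).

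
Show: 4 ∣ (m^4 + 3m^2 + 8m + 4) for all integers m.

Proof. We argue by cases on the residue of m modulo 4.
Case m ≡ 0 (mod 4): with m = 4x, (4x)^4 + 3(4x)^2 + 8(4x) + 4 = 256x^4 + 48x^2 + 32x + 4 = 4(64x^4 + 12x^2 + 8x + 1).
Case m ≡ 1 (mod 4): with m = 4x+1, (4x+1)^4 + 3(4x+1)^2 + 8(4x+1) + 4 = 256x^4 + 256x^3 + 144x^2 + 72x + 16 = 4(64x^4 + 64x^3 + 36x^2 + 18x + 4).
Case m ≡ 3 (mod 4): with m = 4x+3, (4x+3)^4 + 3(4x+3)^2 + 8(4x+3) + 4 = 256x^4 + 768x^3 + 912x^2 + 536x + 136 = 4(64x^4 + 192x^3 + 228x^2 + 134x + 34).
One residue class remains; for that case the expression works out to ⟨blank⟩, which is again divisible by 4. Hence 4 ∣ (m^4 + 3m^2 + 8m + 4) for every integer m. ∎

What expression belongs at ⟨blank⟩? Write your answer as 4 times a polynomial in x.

The residues treated are {0, 1, 3}, so the missing case is m ≡ 2 (mod 4); write m = 4x+2.
Then (4x+2)^4 + 3(4x+2)^2 + 8(4x+2) + 4 = 256x^4 + 512x^3 + 432x^2 + 208x + 48 = 4(64x^4 + 128x^3 + 108x^2 + 52x + 12).

4(64x^4 + 128x^3 + 108x^2 + 52x + 12)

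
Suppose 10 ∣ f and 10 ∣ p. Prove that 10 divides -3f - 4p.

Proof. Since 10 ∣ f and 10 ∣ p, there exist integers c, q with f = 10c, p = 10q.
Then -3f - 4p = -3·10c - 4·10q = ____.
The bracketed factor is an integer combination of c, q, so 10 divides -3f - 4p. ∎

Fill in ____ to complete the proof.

10(-3c - 4q)

Each term has a factor of 10: -3·10c - 4·10q = 10·(-3c - 4q).
Since -3c - 4q is an integer, 10 ∣ (-3f - 4p).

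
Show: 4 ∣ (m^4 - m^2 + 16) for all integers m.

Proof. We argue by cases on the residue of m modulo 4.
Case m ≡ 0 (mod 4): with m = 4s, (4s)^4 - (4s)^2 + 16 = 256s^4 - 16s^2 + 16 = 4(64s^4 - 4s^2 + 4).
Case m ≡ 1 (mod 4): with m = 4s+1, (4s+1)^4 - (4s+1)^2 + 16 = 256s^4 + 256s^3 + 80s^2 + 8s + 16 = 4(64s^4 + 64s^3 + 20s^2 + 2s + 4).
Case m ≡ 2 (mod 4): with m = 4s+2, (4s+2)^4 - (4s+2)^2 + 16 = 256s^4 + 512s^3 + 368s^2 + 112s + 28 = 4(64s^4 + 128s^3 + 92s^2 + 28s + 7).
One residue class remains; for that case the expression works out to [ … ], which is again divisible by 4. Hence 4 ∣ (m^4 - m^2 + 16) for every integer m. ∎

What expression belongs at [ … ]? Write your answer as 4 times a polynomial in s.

4(64s^4 + 192s^3 + 212s^2 + 102s + 22)

The residues treated are {0, 1, 2}, so the missing case is m ≡ 3 (mod 4); write m = 4s+3.
Then (4s+3)^4 - (4s+3)^2 + 16 = 256s^4 + 768s^3 + 848s^2 + 408s + 88 = 4(64s^4 + 192s^3 + 212s^2 + 102s + 22).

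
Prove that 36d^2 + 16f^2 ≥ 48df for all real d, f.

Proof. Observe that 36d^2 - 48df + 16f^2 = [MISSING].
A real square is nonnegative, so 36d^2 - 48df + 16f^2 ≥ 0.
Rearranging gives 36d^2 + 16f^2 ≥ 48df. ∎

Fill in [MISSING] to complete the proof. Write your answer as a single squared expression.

36d^2 - 48df + 16f^2 is a perfect-square trinomial: the outer terms are (6d)^2 and (4f)^2, and the cross term is -2·6d·4f.
So 36d^2 - 48df + 16f^2 = (6d - 4f)^2 ≥ 0.

(6d - 4f)^2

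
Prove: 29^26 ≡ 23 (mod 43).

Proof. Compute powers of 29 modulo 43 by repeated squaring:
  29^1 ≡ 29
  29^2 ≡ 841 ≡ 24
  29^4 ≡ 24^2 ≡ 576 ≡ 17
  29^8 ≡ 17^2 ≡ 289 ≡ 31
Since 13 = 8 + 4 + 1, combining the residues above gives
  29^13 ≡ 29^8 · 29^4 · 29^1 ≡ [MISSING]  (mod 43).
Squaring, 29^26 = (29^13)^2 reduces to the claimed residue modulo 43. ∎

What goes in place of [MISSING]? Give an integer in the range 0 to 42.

Multiply the listed residues: 31 · 17 · 29 = 527 → 15283.
Reducing modulo 43: 15283 = 355·43 + 18, so 29^13 ≡ 18.

18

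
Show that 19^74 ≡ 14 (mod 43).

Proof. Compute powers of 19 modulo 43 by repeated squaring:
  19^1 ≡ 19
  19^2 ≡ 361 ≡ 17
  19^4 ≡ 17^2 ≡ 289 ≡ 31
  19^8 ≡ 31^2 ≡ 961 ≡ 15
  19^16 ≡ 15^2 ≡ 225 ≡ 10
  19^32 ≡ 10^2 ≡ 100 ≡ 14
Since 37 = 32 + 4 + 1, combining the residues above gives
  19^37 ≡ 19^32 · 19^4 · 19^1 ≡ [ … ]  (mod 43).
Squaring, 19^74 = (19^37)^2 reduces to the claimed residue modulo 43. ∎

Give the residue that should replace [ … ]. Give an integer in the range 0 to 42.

19^32 · 19^4 · 19^1 ≡ 14 · 31 · 19 = 8246.
8246 mod 43 = 33, so 19^37 ≡ 33 (mod 43).

33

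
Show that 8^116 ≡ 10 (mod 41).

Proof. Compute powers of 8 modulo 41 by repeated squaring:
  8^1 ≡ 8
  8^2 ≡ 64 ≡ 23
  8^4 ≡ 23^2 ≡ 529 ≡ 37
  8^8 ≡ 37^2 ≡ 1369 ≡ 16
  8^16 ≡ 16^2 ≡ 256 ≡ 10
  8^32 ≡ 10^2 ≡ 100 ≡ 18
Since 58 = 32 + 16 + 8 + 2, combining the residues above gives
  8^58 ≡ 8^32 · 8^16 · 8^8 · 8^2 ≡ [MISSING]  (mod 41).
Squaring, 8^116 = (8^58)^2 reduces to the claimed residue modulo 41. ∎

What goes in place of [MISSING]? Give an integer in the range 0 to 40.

Multiply the listed residues: 18 · 10 · 16 · 23 = 180 → 2880 → 66240.
Reducing modulo 41: 66240 = 1615·41 + 25, so 8^58 ≡ 25.

25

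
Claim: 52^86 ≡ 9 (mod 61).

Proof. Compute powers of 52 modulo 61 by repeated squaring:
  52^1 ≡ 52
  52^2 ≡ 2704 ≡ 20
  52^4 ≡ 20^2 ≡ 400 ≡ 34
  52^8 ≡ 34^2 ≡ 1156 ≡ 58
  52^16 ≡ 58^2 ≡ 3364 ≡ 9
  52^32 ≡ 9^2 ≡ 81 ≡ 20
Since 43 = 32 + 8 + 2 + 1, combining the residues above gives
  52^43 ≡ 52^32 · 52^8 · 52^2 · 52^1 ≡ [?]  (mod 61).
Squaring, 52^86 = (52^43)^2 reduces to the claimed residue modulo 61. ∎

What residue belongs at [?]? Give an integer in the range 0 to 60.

52^32 · 52^8 · 52^2 · 52^1 ≡ 20 · 58 · 20 · 52 = 1206400.
1206400 mod 61 = 3, so 52^43 ≡ 3 (mod 61).

3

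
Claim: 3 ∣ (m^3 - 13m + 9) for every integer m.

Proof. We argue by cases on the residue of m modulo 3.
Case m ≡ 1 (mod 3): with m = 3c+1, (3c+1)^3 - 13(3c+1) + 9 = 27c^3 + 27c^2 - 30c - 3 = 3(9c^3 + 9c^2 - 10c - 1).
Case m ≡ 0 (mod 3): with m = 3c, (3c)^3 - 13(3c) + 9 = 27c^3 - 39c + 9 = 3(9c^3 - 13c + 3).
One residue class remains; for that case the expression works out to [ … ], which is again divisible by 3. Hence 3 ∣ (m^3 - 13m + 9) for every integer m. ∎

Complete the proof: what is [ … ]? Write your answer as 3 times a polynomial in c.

3(9c^3 + 18c^2 - c - 3)

Only m ≡ 2 (mod 3) is unaccounted for. Put m = 3c+2:
(3c+2)^3 - 13(3c+2) + 9 expands to 27c^3 + 54c^2 - 3c - 9,
and factoring out 3 leaves 3(9c^3 + 18c^2 - c - 3).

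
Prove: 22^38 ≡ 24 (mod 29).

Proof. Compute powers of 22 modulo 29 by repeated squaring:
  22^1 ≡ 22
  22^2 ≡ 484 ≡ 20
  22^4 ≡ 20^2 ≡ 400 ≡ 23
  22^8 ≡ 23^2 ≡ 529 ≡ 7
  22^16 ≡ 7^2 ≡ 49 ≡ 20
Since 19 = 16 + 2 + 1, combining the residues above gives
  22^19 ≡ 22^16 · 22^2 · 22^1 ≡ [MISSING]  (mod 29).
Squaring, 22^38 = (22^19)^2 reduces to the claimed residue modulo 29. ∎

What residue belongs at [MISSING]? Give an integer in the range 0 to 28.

13

Multiply the listed residues: 20 · 20 · 22 = 400 → 8800.
Reducing modulo 29: 8800 = 303·29 + 13, so 22^19 ≡ 13.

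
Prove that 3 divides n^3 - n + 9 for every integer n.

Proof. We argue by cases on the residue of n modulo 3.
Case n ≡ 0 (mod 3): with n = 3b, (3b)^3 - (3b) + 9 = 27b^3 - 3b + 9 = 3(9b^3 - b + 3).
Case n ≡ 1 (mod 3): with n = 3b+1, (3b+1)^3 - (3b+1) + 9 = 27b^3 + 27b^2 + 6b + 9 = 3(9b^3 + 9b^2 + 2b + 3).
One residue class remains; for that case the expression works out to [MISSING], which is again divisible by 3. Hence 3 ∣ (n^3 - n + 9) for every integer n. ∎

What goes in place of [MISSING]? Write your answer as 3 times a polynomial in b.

Only n ≡ 2 (mod 3) is unaccounted for. Put n = 3b+2:
(3b+2)^3 - (3b+2) + 9 expands to 27b^3 + 54b^2 + 33b + 15,
and factoring out 3 leaves 3(9b^3 + 18b^2 + 11b + 5).

3(9b^3 + 18b^2 + 11b + 5)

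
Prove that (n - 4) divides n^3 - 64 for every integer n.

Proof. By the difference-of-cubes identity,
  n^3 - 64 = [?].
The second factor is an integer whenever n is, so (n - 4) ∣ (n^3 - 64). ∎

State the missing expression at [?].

Polynomial division of n^3 - 64 by n - 4 leaves remainder 0 and quotient n^2 + 4n + 16.
Hence n^3 - 64 = (n - 4)(n^2 + 4n + 16).

(n - 4)(n^2 + 4n + 16)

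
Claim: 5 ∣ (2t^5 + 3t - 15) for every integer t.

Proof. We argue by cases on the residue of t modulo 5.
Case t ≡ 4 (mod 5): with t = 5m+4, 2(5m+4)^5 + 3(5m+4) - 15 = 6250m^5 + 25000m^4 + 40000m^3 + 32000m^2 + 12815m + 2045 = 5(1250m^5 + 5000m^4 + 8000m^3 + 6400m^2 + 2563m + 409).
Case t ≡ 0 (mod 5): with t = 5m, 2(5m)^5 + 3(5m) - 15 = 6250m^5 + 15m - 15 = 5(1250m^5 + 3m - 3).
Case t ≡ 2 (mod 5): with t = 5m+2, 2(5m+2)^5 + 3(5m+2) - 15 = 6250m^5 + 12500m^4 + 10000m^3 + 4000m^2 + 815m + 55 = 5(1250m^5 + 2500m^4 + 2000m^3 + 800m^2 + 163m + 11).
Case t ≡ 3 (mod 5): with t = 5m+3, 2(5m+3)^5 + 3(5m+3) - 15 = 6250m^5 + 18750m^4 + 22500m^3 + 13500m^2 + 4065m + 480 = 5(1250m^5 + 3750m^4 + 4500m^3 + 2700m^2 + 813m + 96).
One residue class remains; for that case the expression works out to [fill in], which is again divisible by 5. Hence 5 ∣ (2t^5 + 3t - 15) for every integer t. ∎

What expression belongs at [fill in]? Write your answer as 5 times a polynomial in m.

5(1250m^5 + 1250m^4 + 500m^3 + 100m^2 + 13m - 2)

The residues treated are {4, 0, 2, 3}, so the missing case is t ≡ 1 (mod 5); write t = 5m+1.
Then 2(5m+1)^5 + 3(5m+1) - 15 = 6250m^5 + 6250m^4 + 2500m^3 + 500m^2 + 65m - 10 = 5(1250m^5 + 1250m^4 + 500m^3 + 100m^2 + 13m - 2).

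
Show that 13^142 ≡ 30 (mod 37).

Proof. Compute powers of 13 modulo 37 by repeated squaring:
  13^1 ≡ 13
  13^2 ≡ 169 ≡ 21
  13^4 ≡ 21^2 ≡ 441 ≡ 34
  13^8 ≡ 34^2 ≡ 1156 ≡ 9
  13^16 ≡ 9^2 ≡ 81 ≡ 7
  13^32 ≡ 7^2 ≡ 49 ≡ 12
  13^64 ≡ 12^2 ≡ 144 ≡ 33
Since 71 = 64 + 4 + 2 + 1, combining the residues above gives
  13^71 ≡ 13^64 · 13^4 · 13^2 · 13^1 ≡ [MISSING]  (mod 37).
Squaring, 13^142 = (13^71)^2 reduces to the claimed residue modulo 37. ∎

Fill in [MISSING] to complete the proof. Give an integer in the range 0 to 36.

Multiply the listed residues: 33 · 34 · 21 · 13 = 1122 → 23562 → 306306.
Reducing modulo 37: 306306 = 8278·37 + 20, so 13^71 ≡ 20.

20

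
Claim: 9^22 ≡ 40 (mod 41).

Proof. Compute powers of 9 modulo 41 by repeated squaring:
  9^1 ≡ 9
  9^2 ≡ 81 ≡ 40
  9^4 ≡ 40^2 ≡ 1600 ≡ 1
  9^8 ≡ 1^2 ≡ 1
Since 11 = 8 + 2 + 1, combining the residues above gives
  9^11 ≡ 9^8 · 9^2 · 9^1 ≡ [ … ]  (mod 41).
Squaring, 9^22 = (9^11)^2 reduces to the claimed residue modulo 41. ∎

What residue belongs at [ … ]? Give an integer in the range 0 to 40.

9^8 · 9^2 · 9^1 ≡ 1 · 40 · 9 = 360.
360 mod 41 = 32, so 9^11 ≡ 32 (mod 41).

32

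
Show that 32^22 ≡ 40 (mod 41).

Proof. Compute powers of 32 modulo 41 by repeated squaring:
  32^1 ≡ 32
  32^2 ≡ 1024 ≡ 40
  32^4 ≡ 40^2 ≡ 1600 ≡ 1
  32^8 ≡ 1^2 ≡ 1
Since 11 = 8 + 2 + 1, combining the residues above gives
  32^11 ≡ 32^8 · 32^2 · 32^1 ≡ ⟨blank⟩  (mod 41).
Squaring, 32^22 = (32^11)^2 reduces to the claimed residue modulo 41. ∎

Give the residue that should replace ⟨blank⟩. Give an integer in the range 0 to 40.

9

Multiply the listed residues: 1 · 40 · 32 = 40 → 1280.
Reducing modulo 41: 1280 = 31·41 + 9, so 32^11 ≡ 9.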